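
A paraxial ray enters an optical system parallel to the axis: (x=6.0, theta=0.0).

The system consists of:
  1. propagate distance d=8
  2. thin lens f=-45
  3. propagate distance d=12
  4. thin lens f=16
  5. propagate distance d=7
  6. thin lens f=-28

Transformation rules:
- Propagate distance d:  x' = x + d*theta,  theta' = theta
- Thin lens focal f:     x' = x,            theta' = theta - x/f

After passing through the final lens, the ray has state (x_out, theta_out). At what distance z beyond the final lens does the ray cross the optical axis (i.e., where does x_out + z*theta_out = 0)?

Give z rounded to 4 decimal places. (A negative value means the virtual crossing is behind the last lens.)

Initial: x=6.0000 theta=0.0000
After 1 (propagate distance d=8): x=6.0000 theta=0.0000
After 2 (thin lens f=-45): x=6.0000 theta=2/15 (≈0.1333)
After 3 (propagate distance d=12): x=7.6000 theta=2/15 (≈0.1333)
After 4 (thin lens f=16): x=7.6000 theta=-41/120 (≈-0.3417)
After 5 (propagate distance d=7): x=125/24 (≈5.2083) theta=-41/120 (≈-0.3417)
After 6 (thin lens f=-28): x=125/24 (≈5.2083) theta=-523/3360 (≈-0.1557)
z_focus = -x_out/theta_out = -(125/24)/(-523/3360) = 17500/523 ≈ 33.4608
Rounded to 4 decimal places: z = 33.4608

Answer: 33.4608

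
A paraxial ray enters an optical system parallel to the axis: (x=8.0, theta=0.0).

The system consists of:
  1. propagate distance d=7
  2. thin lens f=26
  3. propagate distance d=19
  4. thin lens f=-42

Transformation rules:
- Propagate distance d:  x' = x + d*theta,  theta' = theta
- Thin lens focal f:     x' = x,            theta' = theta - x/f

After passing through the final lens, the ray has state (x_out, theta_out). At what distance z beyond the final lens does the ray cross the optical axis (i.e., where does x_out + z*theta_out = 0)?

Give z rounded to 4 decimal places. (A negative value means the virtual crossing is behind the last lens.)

Initial: x=8.0000 theta=0.0000
After 1 (propagate distance d=7): x=8.0000 theta=0.0000
After 2 (thin lens f=26): x=8.0000 theta=-4/13 (≈-0.3077)
After 3 (propagate distance d=19): x=28/13 (≈2.1538) theta=-4/13 (≈-0.3077)
After 4 (thin lens f=-42): x=28/13 (≈2.1538) theta=-10/39 (≈-0.2564)
z_focus = -x_out/theta_out = -(28/13)/(-10/39) = 8.4000
Rounded to 4 decimal places: z = 8.4000

Answer: 8.4000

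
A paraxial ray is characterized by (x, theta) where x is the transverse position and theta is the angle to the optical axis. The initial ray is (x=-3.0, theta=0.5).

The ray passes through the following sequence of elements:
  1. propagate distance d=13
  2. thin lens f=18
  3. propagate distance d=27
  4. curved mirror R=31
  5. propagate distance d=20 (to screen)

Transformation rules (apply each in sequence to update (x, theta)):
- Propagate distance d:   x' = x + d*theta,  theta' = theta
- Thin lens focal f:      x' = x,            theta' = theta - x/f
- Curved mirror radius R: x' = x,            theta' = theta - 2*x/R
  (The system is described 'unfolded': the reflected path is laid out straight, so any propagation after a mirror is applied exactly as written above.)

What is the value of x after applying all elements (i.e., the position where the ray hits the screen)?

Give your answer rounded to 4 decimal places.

Answer: 2.6998

Derivation:
Initial: x=-3.0000 theta=0.5000
After 1 (propagate distance d=13): x=3.5000 theta=0.5000
After 2 (thin lens f=18): x=3.5000 theta=11/36 (≈0.3056)
After 3 (propagate distance d=27): x=11.7500 theta=11/36 (≈0.3056)
After 4 (curved mirror R=31): x=11.7500 theta=-505/1116 (≈-0.4525)
After 5 (propagate distance d=20 (to screen)): x=3013/1116 (≈2.6998) theta=-505/1116 (≈-0.4525)
Rounded to 4 decimal places: x = 2.6998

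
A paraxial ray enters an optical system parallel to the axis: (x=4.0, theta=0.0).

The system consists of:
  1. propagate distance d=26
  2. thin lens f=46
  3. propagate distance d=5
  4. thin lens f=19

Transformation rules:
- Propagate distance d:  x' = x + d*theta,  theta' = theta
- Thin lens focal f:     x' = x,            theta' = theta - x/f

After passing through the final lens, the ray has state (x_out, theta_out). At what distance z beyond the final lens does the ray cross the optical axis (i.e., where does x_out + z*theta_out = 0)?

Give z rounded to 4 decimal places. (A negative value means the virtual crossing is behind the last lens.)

Initial: x=4.0000 theta=0.0000
After 1 (propagate distance d=26): x=4.0000 theta=0.0000
After 2 (thin lens f=46): x=4.0000 theta=-2/23 (≈-0.0870)
After 3 (propagate distance d=5): x=82/23 (≈3.5652) theta=-2/23 (≈-0.0870)
After 4 (thin lens f=19): x=82/23 (≈3.5652) theta=-120/437 (≈-0.2746)
z_focus = -x_out/theta_out = -(82/23)/(-120/437) = 779/60 ≈ 12.9833
Rounded to 4 decimal places: z = 12.9833

Answer: 12.9833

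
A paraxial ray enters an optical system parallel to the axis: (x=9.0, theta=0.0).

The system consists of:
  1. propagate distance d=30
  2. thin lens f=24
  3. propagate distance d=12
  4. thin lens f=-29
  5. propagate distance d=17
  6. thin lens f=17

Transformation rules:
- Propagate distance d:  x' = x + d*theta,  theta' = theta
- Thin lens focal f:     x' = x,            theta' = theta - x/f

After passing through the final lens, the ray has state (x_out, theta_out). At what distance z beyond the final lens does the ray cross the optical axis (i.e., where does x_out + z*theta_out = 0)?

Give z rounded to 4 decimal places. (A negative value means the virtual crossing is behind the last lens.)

Initial: x=9.0000 theta=0.0000
After 1 (propagate distance d=30): x=9.0000 theta=0.0000
After 2 (thin lens f=24): x=9.0000 theta=-0.3750
After 3 (propagate distance d=12): x=4.5000 theta=-0.3750
After 4 (thin lens f=-29): x=4.5000 theta=-51/232 (≈-0.2198)
After 5 (propagate distance d=17): x=177/232 (≈0.7629) theta=-51/232 (≈-0.2198)
After 6 (thin lens f=17): x=177/232 (≈0.7629) theta=-9/34 (≈-0.2647)
z_focus = -x_out/theta_out = -(177/232)/(-9/34) = 1003/348 ≈ 2.8822
Rounded to 4 decimal places: z = 2.8822

Answer: 2.8822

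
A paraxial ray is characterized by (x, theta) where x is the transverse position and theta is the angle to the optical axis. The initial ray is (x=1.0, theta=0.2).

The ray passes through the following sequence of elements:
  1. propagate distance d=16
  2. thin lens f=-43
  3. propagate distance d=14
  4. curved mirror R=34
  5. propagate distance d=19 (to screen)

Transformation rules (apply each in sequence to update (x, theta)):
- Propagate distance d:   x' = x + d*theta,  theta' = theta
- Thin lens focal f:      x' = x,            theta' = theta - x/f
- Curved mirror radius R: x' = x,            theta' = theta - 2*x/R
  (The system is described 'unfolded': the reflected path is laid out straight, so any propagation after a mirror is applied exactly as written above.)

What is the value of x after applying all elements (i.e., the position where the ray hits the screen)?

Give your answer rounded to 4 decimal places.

Answer: 4.6714

Derivation:
Initial: x=1.0000 theta=0.2000
After 1 (propagate distance d=16): x=4.2000 theta=0.2000
After 2 (thin lens f=-43): x=4.2000 theta=64/215 (≈0.2977)
After 3 (propagate distance d=14): x=1799/215 (≈8.3674) theta=64/215 (≈0.2977)
After 4 (curved mirror R=34): x=1799/215 (≈8.3674) theta=-711/3655 (≈-0.1945)
After 5 (propagate distance d=19 (to screen)): x=17074/3655 (≈4.6714) theta=-711/3655 (≈-0.1945)
Rounded to 4 decimal places: x = 4.6714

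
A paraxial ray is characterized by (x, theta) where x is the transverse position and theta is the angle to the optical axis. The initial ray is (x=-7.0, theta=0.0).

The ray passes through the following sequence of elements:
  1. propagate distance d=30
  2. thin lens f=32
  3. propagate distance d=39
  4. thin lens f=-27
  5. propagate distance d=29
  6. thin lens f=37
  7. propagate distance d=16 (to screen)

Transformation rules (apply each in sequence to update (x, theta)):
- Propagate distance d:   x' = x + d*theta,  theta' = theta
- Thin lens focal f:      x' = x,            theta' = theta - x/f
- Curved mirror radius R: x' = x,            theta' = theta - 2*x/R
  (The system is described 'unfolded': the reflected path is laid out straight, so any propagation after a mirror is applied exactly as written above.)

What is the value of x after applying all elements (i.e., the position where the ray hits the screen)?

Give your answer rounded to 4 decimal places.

Initial: x=-7.0000 theta=0.0000
After 1 (propagate distance d=30): x=-7.0000 theta=0.0000
After 2 (thin lens f=32): x=-7.0000 theta=7/32 (≈0.2188)
After 3 (propagate distance d=39): x=49/32 (≈1.5313) theta=7/32 (≈0.2188)
After 4 (thin lens f=-27): x=49/32 (≈1.5313) theta=119/432 (≈0.2755)
After 5 (propagate distance d=29): x=8225/864 (≈9.5197) theta=119/432 (≈0.2755)
After 6 (thin lens f=37): x=8225/864 (≈9.5197) theta=581/31968 (≈0.0182)
After 7 (propagate distance d=16 (to screen)): x=313621/31968 (≈9.8105) theta=581/31968 (≈0.0182)
Rounded to 4 decimal places: x = 9.8105

Answer: 9.8105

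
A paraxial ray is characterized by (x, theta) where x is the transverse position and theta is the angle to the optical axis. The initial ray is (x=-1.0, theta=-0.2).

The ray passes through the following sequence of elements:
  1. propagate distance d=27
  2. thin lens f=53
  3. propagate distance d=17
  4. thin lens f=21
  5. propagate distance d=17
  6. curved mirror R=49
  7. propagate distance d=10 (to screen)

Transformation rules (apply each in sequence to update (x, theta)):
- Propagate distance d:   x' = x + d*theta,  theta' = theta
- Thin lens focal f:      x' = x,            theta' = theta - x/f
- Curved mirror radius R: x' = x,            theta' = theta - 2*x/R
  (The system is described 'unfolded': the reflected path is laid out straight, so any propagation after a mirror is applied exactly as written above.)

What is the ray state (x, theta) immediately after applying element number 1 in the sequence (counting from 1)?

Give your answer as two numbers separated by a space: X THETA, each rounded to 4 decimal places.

Answer: -6.4000 -0.2000

Derivation:
Initial: x=-1.0000 theta=-0.2000
After 1 (propagate distance d=27): x=-6.4000 theta=-0.2000
Rounded to 4 decimal places: x = -6.4000, theta = -0.2000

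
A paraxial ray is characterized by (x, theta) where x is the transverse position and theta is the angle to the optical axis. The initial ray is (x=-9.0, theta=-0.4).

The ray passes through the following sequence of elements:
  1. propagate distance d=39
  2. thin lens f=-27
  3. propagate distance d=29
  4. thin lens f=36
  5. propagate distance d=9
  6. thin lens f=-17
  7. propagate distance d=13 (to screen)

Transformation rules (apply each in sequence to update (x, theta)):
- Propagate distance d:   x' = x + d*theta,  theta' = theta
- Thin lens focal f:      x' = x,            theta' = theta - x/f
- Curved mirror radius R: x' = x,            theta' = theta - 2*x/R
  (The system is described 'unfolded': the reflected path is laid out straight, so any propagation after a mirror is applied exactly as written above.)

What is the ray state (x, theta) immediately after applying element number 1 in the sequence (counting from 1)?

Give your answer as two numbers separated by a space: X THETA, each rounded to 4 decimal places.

Initial: x=-9.0000 theta=-0.4000
After 1 (propagate distance d=39): x=-24.6000 theta=-0.4000
Rounded to 4 decimal places: x = -24.6000, theta = -0.4000

Answer: -24.6000 -0.4000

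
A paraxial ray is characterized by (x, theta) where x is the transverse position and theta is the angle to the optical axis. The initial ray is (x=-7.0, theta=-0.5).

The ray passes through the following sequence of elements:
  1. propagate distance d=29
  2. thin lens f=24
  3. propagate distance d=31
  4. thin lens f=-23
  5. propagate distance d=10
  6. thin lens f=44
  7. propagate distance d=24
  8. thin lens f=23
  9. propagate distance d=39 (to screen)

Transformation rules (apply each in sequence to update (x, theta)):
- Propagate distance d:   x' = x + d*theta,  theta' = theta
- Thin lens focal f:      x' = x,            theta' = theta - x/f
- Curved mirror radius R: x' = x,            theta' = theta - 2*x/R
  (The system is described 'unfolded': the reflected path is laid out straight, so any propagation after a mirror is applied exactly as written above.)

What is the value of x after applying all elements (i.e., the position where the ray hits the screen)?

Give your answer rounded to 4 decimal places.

Initial: x=-7.0000 theta=-0.5000
After 1 (propagate distance d=29): x=-21.5000 theta=-0.5000
After 2 (thin lens f=24): x=-21.5000 theta=19/48 (≈0.3958)
After 3 (propagate distance d=31): x=-443/48 (≈-9.2292) theta=19/48 (≈0.3958)
After 4 (thin lens f=-23): x=-443/48 (≈-9.2292) theta=-1/184 (≈-0.0054)
After 5 (propagate distance d=10): x=-10249/1104 (≈-9.2835) theta=-1/184 (≈-0.0054)
After 6 (thin lens f=44): x=-10249/1104 (≈-9.2835) theta=9985/48576 (≈0.2056)
After 7 (propagate distance d=24): x=-52829/12144 (≈-4.3502) theta=9985/48576 (≈0.2056)
After 8 (thin lens f=23): x=-52829/12144 (≈-4.3502) theta=440971/1117248 (≈0.3947)
After 9 (propagate distance d=39 (to screen)): x=12337601/1117248 (≈11.0428) theta=440971/1117248 (≈0.3947)
Rounded to 4 decimal places: x = 11.0428

Answer: 11.0428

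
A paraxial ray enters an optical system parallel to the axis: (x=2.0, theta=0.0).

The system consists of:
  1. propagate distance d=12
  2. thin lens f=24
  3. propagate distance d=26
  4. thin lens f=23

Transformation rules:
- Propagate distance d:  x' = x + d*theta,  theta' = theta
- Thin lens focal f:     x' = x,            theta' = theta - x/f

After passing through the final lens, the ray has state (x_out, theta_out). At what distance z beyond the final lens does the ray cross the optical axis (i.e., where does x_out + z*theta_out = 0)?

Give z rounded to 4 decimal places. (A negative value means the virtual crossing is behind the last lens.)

Answer: -2.1905

Derivation:
Initial: x=2.0000 theta=0.0000
After 1 (propagate distance d=12): x=2.0000 theta=0.0000
After 2 (thin lens f=24): x=2.0000 theta=-1/12 (≈-0.0833)
After 3 (propagate distance d=26): x=-1/6 (≈-0.1667) theta=-1/12 (≈-0.0833)
After 4 (thin lens f=23): x=-1/6 (≈-0.1667) theta=-7/92 (≈-0.0761)
z_focus = -x_out/theta_out = -(-1/6)/(-7/92) = -46/21 ≈ -2.1905
Rounded to 4 decimal places: z = -2.1905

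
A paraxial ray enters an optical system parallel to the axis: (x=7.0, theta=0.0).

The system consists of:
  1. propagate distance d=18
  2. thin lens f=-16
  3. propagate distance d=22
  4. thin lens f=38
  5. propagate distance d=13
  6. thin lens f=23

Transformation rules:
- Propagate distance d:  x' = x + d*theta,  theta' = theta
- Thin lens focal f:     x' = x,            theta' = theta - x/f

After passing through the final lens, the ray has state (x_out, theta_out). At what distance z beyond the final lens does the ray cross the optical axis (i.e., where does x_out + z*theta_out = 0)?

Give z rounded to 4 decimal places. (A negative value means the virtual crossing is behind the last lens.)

Answer: 23.0000

Derivation:
Initial: x=7.0000 theta=0.0000
After 1 (propagate distance d=18): x=7.0000 theta=0.0000
After 2 (thin lens f=-16): x=7.0000 theta=0.4375
After 3 (propagate distance d=22): x=16.6250 theta=0.4375
After 4 (thin lens f=38): x=16.6250 theta=0.0000
After 5 (propagate distance d=13): x=16.6250 theta=0.0000
After 6 (thin lens f=23): x=16.6250 theta=-133/184 (≈-0.7228)
z_focus = -x_out/theta_out = -(16.6250)/(-133/184) = 23.0000
Rounded to 4 decimal places: z = 23.0000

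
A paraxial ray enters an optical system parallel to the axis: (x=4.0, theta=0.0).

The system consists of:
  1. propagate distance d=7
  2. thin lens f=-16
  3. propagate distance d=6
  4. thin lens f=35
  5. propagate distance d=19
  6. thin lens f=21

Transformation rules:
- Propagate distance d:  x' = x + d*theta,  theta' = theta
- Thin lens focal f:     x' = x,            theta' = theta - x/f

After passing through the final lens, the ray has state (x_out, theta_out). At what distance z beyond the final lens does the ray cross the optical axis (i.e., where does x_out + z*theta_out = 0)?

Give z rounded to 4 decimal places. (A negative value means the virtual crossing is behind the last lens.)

Answer: 28.7056

Derivation:
Initial: x=4.0000 theta=0.0000
After 1 (propagate distance d=7): x=4.0000 theta=0.0000
After 2 (thin lens f=-16): x=4.0000 theta=0.2500
After 3 (propagate distance d=6): x=5.5000 theta=0.2500
After 4 (thin lens f=35): x=5.5000 theta=13/140 (≈0.0929)
After 5 (propagate distance d=19): x=1017/140 (≈7.2643) theta=13/140 (≈0.0929)
After 6 (thin lens f=21): x=1017/140 (≈7.2643) theta=-62/245 (≈-0.2531)
z_focus = -x_out/theta_out = -(1017/140)/(-62/245) = 7119/248 ≈ 28.7056
Rounded to 4 decimal places: z = 28.7056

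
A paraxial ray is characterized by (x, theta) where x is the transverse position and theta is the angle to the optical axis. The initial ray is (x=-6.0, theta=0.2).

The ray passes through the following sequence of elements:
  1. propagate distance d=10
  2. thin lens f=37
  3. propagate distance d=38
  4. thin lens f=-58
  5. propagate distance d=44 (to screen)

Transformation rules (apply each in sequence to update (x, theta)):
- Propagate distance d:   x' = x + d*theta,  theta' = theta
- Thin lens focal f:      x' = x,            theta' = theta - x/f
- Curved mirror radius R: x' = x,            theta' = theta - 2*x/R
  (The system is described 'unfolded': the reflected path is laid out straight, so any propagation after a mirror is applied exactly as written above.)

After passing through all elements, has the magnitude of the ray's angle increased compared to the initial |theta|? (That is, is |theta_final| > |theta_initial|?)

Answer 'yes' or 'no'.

Answer: yes

Derivation:
Initial: x=-6.0000 theta=0.2000
After 1 (propagate distance d=10): x=-4.0000 theta=0.2000
After 2 (thin lens f=37): x=-4.0000 theta=57/185 (≈0.3081)
After 3 (propagate distance d=38): x=1426/185 (≈7.7081) theta=57/185 (≈0.3081)
After 4 (thin lens f=-58): x=1426/185 (≈7.7081) theta=2366/5365 (≈0.4410)
After 5 (propagate distance d=44 (to screen)): x=145458/5365 (≈27.1124) theta=2366/5365 (≈0.4410)
|theta_initial|=0.2000 |theta_final|=2366/5365 (≈0.4410) -> increased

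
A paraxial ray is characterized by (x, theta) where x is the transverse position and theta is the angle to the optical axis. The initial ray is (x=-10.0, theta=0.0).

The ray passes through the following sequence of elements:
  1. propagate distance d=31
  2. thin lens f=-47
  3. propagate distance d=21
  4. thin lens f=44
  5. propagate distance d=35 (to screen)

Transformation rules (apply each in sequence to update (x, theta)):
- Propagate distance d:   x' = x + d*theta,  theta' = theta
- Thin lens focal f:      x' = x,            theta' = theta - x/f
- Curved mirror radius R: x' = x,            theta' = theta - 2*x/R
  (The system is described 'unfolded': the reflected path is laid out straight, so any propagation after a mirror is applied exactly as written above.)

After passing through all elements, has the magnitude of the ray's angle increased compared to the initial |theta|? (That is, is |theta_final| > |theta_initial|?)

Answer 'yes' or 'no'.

Initial: x=-10.0000 theta=0.0000
After 1 (propagate distance d=31): x=-10.0000 theta=0.0000
After 2 (thin lens f=-47): x=-10.0000 theta=-10/47 (≈-0.2128)
After 3 (propagate distance d=21): x=-680/47 (≈-14.4681) theta=-10/47 (≈-0.2128)
After 4 (thin lens f=44): x=-680/47 (≈-14.4681) theta=60/517 (≈0.1161)
After 5 (propagate distance d=35 (to screen)): x=-5380/517 (≈-10.4062) theta=60/517 (≈0.1161)
|theta_initial|=0.0000 |theta_final|=60/517 (≈0.1161) -> increased

Answer: yes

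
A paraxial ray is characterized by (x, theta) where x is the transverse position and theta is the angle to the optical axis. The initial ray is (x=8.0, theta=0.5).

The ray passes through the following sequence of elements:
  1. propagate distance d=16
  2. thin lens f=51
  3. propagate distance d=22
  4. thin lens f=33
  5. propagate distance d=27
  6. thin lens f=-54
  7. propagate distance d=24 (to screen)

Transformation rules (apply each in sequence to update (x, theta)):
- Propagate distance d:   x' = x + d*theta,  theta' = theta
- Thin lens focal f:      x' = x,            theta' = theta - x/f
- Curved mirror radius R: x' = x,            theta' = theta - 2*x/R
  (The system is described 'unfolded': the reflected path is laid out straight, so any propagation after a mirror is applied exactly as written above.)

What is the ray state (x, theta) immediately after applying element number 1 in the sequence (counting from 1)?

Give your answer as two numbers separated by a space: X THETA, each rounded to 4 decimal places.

Answer: 16.0000 0.5000

Derivation:
Initial: x=8.0000 theta=0.5000
After 1 (propagate distance d=16): x=16.0000 theta=0.5000
Rounded to 4 decimal places: x = 16.0000, theta = 0.5000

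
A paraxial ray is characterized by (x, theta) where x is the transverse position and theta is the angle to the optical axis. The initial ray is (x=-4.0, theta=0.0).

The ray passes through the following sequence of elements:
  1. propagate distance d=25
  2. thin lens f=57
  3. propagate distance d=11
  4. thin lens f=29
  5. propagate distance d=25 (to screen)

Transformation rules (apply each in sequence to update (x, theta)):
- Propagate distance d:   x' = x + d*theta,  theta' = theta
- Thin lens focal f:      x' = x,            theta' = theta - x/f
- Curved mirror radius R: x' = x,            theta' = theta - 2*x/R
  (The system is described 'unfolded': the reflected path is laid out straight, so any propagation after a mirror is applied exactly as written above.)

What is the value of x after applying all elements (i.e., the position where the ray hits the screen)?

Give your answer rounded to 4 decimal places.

Answer: 1.3091

Derivation:
Initial: x=-4.0000 theta=0.0000
After 1 (propagate distance d=25): x=-4.0000 theta=0.0000
After 2 (thin lens f=57): x=-4.0000 theta=4/57 (≈0.0702)
After 3 (propagate distance d=11): x=-184/57 (≈-3.2281) theta=4/57 (≈0.0702)
After 4 (thin lens f=29): x=-184/57 (≈-3.2281) theta=100/551 (≈0.1815)
After 5 (propagate distance d=25 (to screen)): x=2164/1653 (≈1.3091) theta=100/551 (≈0.1815)
Rounded to 4 decimal places: x = 1.3091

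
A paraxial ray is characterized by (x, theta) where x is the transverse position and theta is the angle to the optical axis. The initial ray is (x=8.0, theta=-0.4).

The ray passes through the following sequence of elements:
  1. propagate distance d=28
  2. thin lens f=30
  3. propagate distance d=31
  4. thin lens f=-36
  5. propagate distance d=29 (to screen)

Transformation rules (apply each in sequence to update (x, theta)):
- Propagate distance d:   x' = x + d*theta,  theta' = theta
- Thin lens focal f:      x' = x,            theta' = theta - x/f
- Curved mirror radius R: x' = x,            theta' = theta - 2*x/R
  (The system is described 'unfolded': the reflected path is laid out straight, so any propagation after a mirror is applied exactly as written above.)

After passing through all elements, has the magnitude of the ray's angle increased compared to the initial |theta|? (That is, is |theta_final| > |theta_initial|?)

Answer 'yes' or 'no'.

Initial: x=8.0000 theta=-0.4000
After 1 (propagate distance d=28): x=-3.2000 theta=-0.4000
After 2 (thin lens f=30): x=-3.2000 theta=-22/75 (≈-0.2933)
After 3 (propagate distance d=31): x=-922/75 (≈-12.2933) theta=-22/75 (≈-0.2933)
After 4 (thin lens f=-36): x=-922/75 (≈-12.2933) theta=-857/1350 (≈-0.6348)
After 5 (propagate distance d=29 (to screen)): x=-41449/1350 (≈-30.7030) theta=-857/1350 (≈-0.6348)
|theta_initial|=0.4000 |theta_final|=857/1350 (≈0.6348) -> increased

Answer: yes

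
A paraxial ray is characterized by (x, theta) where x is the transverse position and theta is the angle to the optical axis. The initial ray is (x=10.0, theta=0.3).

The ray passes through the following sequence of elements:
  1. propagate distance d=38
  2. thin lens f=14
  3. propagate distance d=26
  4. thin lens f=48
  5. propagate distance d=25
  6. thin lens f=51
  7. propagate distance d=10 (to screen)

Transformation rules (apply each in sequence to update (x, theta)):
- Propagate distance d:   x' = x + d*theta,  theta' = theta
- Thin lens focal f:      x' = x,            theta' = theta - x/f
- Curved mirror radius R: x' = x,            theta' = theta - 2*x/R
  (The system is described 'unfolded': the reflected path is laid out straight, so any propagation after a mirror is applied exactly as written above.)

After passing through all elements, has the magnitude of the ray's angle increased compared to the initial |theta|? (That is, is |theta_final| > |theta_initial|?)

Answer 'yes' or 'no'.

Initial: x=10.0000 theta=0.3000
After 1 (propagate distance d=38): x=21.4000 theta=0.3000
After 2 (thin lens f=14): x=21.4000 theta=-43/35 (≈-1.2286)
After 3 (propagate distance d=26): x=-369/35 (≈-10.5429) theta=-43/35 (≈-1.2286)
After 4 (thin lens f=48): x=-369/35 (≈-10.5429) theta=-113/112 (≈-1.0089)
After 5 (propagate distance d=25): x=-20029/560 (≈-35.7661) theta=-113/112 (≈-1.0089)
After 6 (thin lens f=51): x=-20029/560 (≈-35.7661) theta=-4393/14280 (≈-0.3076)
After 7 (propagate distance d=10 (to screen)): x=-158477/4080 (≈-38.8424) theta=-4393/14280 (≈-0.3076)
|theta_initial|=0.3000 |theta_final|=4393/14280 (≈0.3076) -> increased

Answer: yes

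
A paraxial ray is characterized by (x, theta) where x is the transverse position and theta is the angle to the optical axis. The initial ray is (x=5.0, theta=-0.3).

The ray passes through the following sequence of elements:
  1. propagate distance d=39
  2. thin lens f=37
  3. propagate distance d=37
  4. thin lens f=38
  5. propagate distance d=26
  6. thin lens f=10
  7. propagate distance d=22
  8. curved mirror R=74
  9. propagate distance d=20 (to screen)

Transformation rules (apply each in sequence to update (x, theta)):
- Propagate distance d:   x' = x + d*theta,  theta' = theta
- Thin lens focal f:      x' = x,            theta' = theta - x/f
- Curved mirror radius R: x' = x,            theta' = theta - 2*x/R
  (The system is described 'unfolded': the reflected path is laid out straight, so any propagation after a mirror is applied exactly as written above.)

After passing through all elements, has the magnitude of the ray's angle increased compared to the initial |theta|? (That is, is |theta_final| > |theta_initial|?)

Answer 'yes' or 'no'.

Answer: yes

Derivation:
Initial: x=5.0000 theta=-0.3000
After 1 (propagate distance d=39): x=-6.7000 theta=-0.3000
After 2 (thin lens f=37): x=-6.7000 theta=-22/185 (≈-0.1189)
After 3 (propagate distance d=37): x=-11.1000 theta=-22/185 (≈-0.1189)
After 4 (thin lens f=38): x=-11.1000 theta=487/2812 (≈0.1732)
After 5 (propagate distance d=26): x=-23189/3515 (≈-6.5972) theta=487/2812 (≈0.1732)
After 6 (thin lens f=10): x=-23189/3515 (≈-6.5972) theta=58553/70300 (≈0.8329)
After 7 (propagate distance d=22): x=412193/35150 (≈11.7267) theta=58553/70300 (≈0.8329)
After 8 (curved mirror R=74): x=412193/35150 (≈11.7267) theta=53683/104044 (≈0.5160)
After 9 (propagate distance d=20 (to screen)): x=28671891/1300550 (≈22.0460) theta=53683/104044 (≈0.5160)
|theta_initial|=0.3000 |theta_final|=53683/104044 (≈0.5160) -> increased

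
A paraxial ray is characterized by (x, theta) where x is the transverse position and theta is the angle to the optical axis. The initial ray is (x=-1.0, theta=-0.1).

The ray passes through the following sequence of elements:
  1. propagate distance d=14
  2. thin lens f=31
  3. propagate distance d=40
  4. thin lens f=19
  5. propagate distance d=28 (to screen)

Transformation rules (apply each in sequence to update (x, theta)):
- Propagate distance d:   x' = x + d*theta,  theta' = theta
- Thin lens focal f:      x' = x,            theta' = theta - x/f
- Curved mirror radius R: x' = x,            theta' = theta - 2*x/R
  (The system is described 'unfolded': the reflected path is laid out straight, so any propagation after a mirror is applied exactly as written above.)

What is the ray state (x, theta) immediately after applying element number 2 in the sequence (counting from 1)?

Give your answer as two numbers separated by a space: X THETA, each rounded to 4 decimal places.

Initial: x=-1.0000 theta=-0.1000
After 1 (propagate distance d=14): x=-2.4000 theta=-0.1000
After 2 (thin lens f=31): x=-2.4000 theta=-7/310 (≈-0.0226)
Rounded to 4 decimal places: x = -2.4000, theta = -0.0226

Answer: -2.4000 -0.0226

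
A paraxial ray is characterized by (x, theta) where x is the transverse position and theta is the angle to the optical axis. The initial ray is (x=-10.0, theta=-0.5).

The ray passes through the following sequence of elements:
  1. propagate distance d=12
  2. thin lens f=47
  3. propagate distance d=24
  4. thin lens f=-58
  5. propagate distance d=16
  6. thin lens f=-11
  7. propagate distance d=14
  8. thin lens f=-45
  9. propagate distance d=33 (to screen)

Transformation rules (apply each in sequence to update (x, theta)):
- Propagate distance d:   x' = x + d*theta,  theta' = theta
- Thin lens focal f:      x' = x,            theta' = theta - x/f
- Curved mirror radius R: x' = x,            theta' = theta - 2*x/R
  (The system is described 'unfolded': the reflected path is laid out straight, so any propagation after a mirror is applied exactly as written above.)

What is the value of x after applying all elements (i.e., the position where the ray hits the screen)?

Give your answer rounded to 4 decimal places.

Answer: -222.0021

Derivation:
Initial: x=-10.0000 theta=-0.5000
After 1 (propagate distance d=12): x=-16.0000 theta=-0.5000
After 2 (thin lens f=47): x=-16.0000 theta=-15/94 (≈-0.1596)
After 3 (propagate distance d=24): x=-932/47 (≈-19.8298) theta=-15/94 (≈-0.1596)
After 4 (thin lens f=-58): x=-932/47 (≈-19.8298) theta=-1367/2726 (≈-0.5015)
After 5 (propagate distance d=16): x=-37964/1363 (≈-27.8533) theta=-1367/2726 (≈-0.5015)
After 6 (thin lens f=-11): x=-37964/1363 (≈-27.8533) theta=-90965/29986 (≈-3.0336)
After 7 (propagate distance d=14): x=-1054359/14993 (≈-70.3234) theta=-90965/29986 (≈-3.0336)
After 8 (thin lens f=-45): x=-1054359/14993 (≈-70.3234) theta=-23763/5170 (≈-4.5963)
After 9 (propagate distance d=33 (to screen)): x=-33284781/149930 (≈-222.0021) theta=-23763/5170 (≈-4.5963)
Rounded to 4 decimal places: x = -222.0021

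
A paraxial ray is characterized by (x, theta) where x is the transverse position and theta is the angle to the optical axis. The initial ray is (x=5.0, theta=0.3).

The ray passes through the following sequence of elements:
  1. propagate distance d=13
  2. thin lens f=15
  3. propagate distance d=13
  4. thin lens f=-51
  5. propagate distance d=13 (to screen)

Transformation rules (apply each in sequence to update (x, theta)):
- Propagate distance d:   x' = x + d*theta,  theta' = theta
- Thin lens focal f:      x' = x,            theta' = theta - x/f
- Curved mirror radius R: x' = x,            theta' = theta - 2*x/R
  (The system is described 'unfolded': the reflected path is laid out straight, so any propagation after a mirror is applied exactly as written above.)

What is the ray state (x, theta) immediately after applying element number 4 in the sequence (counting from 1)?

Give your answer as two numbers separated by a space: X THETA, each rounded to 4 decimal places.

Initial: x=5.0000 theta=0.3000
After 1 (propagate distance d=13): x=8.9000 theta=0.3000
After 2 (thin lens f=15): x=8.9000 theta=-22/75 (≈-0.2933)
After 3 (propagate distance d=13): x=763/150 (≈5.0867) theta=-22/75 (≈-0.2933)
After 4 (thin lens f=-51): x=763/150 (≈5.0867) theta=-1481/7650 (≈-0.1936)
Rounded to 4 decimal places: x = 5.0867, theta = -0.1936

Answer: 5.0867 -0.1936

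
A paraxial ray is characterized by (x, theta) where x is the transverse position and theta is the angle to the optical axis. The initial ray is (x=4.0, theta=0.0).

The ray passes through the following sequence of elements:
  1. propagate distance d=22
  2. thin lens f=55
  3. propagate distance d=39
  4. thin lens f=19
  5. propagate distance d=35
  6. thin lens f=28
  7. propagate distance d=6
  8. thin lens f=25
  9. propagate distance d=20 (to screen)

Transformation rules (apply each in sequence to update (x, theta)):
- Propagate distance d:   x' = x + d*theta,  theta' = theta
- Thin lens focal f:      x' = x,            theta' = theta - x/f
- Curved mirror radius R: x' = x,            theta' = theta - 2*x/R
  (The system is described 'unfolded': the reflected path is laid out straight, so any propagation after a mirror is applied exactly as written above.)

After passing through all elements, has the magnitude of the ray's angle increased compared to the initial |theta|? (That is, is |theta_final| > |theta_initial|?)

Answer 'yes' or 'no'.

Answer: yes

Derivation:
Initial: x=4.0000 theta=0.0000
After 1 (propagate distance d=22): x=4.0000 theta=0.0000
After 2 (thin lens f=55): x=4.0000 theta=-4/55 (≈-0.0727)
After 3 (propagate distance d=39): x=64/55 (≈1.1636) theta=-4/55 (≈-0.0727)
After 4 (thin lens f=19): x=64/55 (≈1.1636) theta=-28/209 (≈-0.1340)
After 5 (propagate distance d=35): x=-3684/1045 (≈-3.5254) theta=-28/209 (≈-0.1340)
After 6 (thin lens f=28): x=-3684/1045 (≈-3.5254) theta=-59/7315 (≈-0.0081)
After 7 (propagate distance d=6): x=-26142/7315 (≈-3.5738) theta=-59/7315 (≈-0.0081)
After 8 (thin lens f=25): x=-26142/7315 (≈-3.5738) theta=24667/182875 (≈0.1349)
After 9 (propagate distance d=20 (to screen)): x=-32042/36575 (≈-0.8761) theta=24667/182875 (≈0.1349)
|theta_initial|=0.0000 |theta_final|=24667/182875 (≈0.1349) -> increased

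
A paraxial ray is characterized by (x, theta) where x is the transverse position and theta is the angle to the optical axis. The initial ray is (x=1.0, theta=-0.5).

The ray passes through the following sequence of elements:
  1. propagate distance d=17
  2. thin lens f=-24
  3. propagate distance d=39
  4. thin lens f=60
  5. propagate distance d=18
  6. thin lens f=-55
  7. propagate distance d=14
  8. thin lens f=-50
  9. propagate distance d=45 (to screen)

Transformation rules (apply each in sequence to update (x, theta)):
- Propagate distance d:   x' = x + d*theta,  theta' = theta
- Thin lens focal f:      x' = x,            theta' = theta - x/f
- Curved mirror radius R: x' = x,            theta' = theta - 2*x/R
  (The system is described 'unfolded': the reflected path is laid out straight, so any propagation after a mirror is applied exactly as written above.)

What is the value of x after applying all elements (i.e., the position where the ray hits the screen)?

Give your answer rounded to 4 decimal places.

Answer: -146.0677

Derivation:
Initial: x=1.0000 theta=-0.5000
After 1 (propagate distance d=17): x=-7.5000 theta=-0.5000
After 2 (thin lens f=-24): x=-7.5000 theta=-0.8125
After 3 (propagate distance d=39): x=-39.1875 theta=-0.8125
After 4 (thin lens f=60): x=-39.1875 theta=-51/320 (≈-0.1594)
After 5 (propagate distance d=18): x=-6729/160 (≈-42.0563) theta=-51/320 (≈-0.1594)
After 6 (thin lens f=-55): x=-6729/160 (≈-42.0563) theta=-16263/17600 (≈-0.9240)
After 7 (propagate distance d=14): x=-15123/275 (≈-54.9927) theta=-16263/17600 (≈-0.9240)
After 8 (thin lens f=-50): x=-15123/275 (≈-54.9927) theta=-890511/440000 (≈-2.0239)
After 9 (propagate distance d=45 (to screen)): x=-12853959/88000 (≈-146.0677) theta=-890511/440000 (≈-2.0239)
Rounded to 4 decimal places: x = -146.0677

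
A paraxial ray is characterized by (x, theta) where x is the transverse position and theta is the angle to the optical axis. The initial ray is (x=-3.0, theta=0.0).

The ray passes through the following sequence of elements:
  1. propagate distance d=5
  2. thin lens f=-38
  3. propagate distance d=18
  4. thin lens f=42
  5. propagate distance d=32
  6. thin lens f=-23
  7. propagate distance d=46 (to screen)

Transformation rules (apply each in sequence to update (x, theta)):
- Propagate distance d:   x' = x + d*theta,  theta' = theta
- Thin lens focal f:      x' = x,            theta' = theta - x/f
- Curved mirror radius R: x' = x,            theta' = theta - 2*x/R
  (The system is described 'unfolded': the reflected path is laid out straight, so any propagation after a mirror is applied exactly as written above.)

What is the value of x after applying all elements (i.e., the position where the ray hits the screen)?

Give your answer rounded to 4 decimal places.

Initial: x=-3.0000 theta=0.0000
After 1 (propagate distance d=5): x=-3.0000 theta=0.0000
After 2 (thin lens f=-38): x=-3.0000 theta=-3/38 (≈-0.0789)
After 3 (propagate distance d=18): x=-84/19 (≈-4.4211) theta=-3/38 (≈-0.0789)
After 4 (thin lens f=42): x=-84/19 (≈-4.4211) theta=1/38 (≈0.0263)
After 5 (propagate distance d=32): x=-68/19 (≈-3.5789) theta=1/38 (≈0.0263)
After 6 (thin lens f=-23): x=-68/19 (≈-3.5789) theta=-113/874 (≈-0.1293)
After 7 (propagate distance d=46 (to screen)): x=-181/19 (≈-9.5263) theta=-113/874 (≈-0.1293)
Rounded to 4 decimal places: x = -9.5263

Answer: -9.5263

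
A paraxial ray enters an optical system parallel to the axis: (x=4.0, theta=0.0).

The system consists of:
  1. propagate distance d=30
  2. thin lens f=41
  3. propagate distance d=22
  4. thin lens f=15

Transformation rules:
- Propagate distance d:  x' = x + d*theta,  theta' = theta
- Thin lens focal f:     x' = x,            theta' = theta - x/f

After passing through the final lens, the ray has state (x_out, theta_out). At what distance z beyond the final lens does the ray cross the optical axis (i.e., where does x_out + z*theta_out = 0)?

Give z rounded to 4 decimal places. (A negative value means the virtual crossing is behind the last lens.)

Initial: x=4.0000 theta=0.0000
After 1 (propagate distance d=30): x=4.0000 theta=0.0000
After 2 (thin lens f=41): x=4.0000 theta=-4/41 (≈-0.0976)
After 3 (propagate distance d=22): x=76/41 (≈1.8537) theta=-4/41 (≈-0.0976)
After 4 (thin lens f=15): x=76/41 (≈1.8537) theta=-136/615 (≈-0.2211)
z_focus = -x_out/theta_out = -(76/41)/(-136/615) = 285/34 ≈ 8.3824
Rounded to 4 decimal places: z = 8.3824

Answer: 8.3824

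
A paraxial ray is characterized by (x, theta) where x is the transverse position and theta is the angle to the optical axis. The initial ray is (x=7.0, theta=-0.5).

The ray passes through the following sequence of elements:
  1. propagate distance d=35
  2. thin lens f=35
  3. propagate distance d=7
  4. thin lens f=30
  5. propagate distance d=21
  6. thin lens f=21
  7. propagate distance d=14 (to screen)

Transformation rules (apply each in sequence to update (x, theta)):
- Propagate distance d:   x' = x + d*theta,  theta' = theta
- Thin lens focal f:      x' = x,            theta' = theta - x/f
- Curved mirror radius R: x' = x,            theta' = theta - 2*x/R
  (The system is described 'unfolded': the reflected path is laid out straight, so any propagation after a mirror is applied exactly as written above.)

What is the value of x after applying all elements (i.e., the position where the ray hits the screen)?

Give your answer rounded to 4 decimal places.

Initial: x=7.0000 theta=-0.5000
After 1 (propagate distance d=35): x=-10.5000 theta=-0.5000
After 2 (thin lens f=35): x=-10.5000 theta=-0.2000
After 3 (propagate distance d=7): x=-11.9000 theta=-0.2000
After 4 (thin lens f=30): x=-11.9000 theta=59/300 (≈0.1967)
After 5 (propagate distance d=21): x=-7.7700 theta=59/300 (≈0.1967)
After 6 (thin lens f=21): x=-7.7700 theta=17/30 (≈0.5667)
After 7 (propagate distance d=14 (to screen)): x=49/300 (≈0.1633) theta=17/30 (≈0.5667)
Rounded to 4 decimal places: x = 0.1633

Answer: 0.1633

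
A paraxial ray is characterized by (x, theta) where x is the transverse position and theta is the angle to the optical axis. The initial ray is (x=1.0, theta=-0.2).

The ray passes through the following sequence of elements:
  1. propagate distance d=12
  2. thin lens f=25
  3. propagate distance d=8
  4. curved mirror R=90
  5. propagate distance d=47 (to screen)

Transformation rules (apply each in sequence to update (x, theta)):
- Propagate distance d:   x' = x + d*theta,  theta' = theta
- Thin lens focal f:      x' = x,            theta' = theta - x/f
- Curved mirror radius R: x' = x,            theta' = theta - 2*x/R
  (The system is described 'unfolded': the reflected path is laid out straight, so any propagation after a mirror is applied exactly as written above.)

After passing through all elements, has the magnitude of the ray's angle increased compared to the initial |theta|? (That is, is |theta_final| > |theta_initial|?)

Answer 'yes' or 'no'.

Initial: x=1.0000 theta=-0.2000
After 1 (propagate distance d=12): x=-1.4000 theta=-0.2000
After 2 (thin lens f=25): x=-1.4000 theta=-0.1440
After 3 (propagate distance d=8): x=-2.5520 theta=-0.1440
After 4 (curved mirror R=90): x=-2.5520 theta=-491/5625 (≈-0.0873)
After 5 (propagate distance d=47 (to screen)): x=-37432/5625 (≈-6.6546) theta=-491/5625 (≈-0.0873)
|theta_initial|=0.2000 |theta_final|=491/5625 (≈0.0873) -> not increased

Answer: no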